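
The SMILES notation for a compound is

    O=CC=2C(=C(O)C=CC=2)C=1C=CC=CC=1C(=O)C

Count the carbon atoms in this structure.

15

Count every carbon token in the SMILES (each C, including those in ring-closure positions and inside branches).
Carbon count: 15.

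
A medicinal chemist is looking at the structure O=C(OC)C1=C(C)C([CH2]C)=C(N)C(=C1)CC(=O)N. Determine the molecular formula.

C13H18N2O3

Walk through each heavy atom and fill implicit hydrogens from standard valence (C 4, N 3, O 2, S 2, halogen 1):
  atom 1: O, bond orders sum to 2 (valence 2) → 0 H
  atom 2: C, bond orders sum to 4 (valence 4) → 0 H
  atom 3: O, bond orders sum to 2 (valence 2) → 0 H
  atom 4: C, bond orders sum to 1 (valence 4) → 3 H
  atom 5: C, bond orders sum to 4 (valence 4) → 0 H
  atom 6: C, bond orders sum to 4 (valence 4) → 0 H
  atom 7: C, bond orders sum to 1 (valence 4) → 3 H
  atom 8: C, bond orders sum to 4 (valence 4) → 0 H
  atom 9: C with explicit H count 2
  atom 10: C, bond orders sum to 1 (valence 4) → 3 H
  atom 11: C, bond orders sum to 4 (valence 4) → 0 H
  atom 12: N, bond orders sum to 1 (valence 3) → 2 H
  atom 13: C, bond orders sum to 4 (valence 4) → 0 H
  atom 14: C, bond orders sum to 3 (valence 4) → 1 H
  atom 15: C, bond orders sum to 2 (valence 4) → 2 H
  atom 16: C, bond orders sum to 4 (valence 4) → 0 H
  atom 17: O, bond orders sum to 2 (valence 2) → 0 H
  atom 18: N, bond orders sum to 1 (valence 3) → 2 H
Totals → C:13, H:18, N:2, O:3.
In Hill order: C13H18N2O3.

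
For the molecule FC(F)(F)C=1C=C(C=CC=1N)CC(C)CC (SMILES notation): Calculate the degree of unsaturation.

Degree of unsaturation = (number of rings) + (number of π bonds).
Ring closures in the SMILES: 1.
π bonds: 3 double bonds (each 1 DoU) → 3 DoU from unsaturation.
Total DoU = 1 + 3 = 4.

4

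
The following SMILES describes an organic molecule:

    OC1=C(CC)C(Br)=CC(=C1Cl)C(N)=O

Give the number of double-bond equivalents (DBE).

Degree of unsaturation = (number of rings) + (number of π bonds).
Ring closures in the SMILES: 1.
π bonds: 4 double bonds (each 1 DoU) → 4 DoU from unsaturation.
Total DoU = 1 + 4 = 5.

5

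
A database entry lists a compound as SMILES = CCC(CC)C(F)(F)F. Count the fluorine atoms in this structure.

Scan the SMILES for F atoms (remember two-letter symbols like Cl and Br are single atoms).
Fluorine count: 3.

3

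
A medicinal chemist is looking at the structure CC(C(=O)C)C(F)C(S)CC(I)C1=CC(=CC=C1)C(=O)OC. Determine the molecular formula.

C16H20FIO3S

Walk through each heavy atom and fill implicit hydrogens from standard valence (C 4, N 3, O 2, S 2, halogen 1):
  atom 1: C, bond orders sum to 1 (valence 4) → 3 H
  atom 2: C, bond orders sum to 3 (valence 4) → 1 H
  atom 3: C, bond orders sum to 4 (valence 4) → 0 H
  atom 4: O, bond orders sum to 2 (valence 2) → 0 H
  atom 5: C, bond orders sum to 1 (valence 4) → 3 H
  atom 6: C, bond orders sum to 3 (valence 4) → 1 H
  atom 7: F (halogen, monovalent) → 0 H
  atom 8: C, bond orders sum to 3 (valence 4) → 1 H
  atom 9: S, bond orders sum to 1 (valence 2) → 1 H
  atom 10: C, bond orders sum to 2 (valence 4) → 2 H
  atom 11: C, bond orders sum to 3 (valence 4) → 1 H
  atom 12: I (halogen, monovalent) → 0 H
  atom 13: C, bond orders sum to 4 (valence 4) → 0 H
  atom 14: C, bond orders sum to 3 (valence 4) → 1 H
  atom 15: C, bond orders sum to 4 (valence 4) → 0 H
  atom 16: C, bond orders sum to 3 (valence 4) → 1 H
  atom 17: C, bond orders sum to 3 (valence 4) → 1 H
  atom 18: C, bond orders sum to 3 (valence 4) → 1 H
  atom 19: C, bond orders sum to 4 (valence 4) → 0 H
  atom 20: O, bond orders sum to 2 (valence 2) → 0 H
  atom 21: O, bond orders sum to 2 (valence 2) → 0 H
  atom 22: C, bond orders sum to 1 (valence 4) → 3 H
Totals → C:16, H:20, F:1, I:1, O:3, S:1.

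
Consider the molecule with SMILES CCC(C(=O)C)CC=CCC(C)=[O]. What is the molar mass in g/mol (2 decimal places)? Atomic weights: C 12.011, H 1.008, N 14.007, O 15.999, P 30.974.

First, the molecular formula is C11H18O2 (counting implicit H from valence).
  C: 11 × 12.011 = 132.121
  H: 18 × 1.008 = 18.144
  O: 2 × 15.999 = 31.998
Sum: 11×12.011 + 18×1.008 + 2×15.999 = 182.263 → 182.26 g/mol.

182.26 g/mol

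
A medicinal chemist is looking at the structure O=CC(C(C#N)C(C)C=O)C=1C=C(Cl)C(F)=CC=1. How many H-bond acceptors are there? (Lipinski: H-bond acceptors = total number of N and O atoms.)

N atoms: 1; O atoms: 2.
Lipinski HBA = 1 + 2 = 3.

3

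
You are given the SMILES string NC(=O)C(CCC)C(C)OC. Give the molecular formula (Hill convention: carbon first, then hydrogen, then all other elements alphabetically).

C8H17NO2

Walk through each heavy atom and fill implicit hydrogens from standard valence (C 4, N 3, O 2, S 2, halogen 1):
  atom 1: N, bond orders sum to 1 (valence 3) → 2 H
  atom 2: C, bond orders sum to 4 (valence 4) → 0 H
  atom 3: O, bond orders sum to 2 (valence 2) → 0 H
  atom 4: C, bond orders sum to 3 (valence 4) → 1 H
  atom 5: C, bond orders sum to 2 (valence 4) → 2 H
  atom 6: C, bond orders sum to 2 (valence 4) → 2 H
  atom 7: C, bond orders sum to 1 (valence 4) → 3 H
  atom 8: C, bond orders sum to 3 (valence 4) → 1 H
  atom 9: C, bond orders sum to 1 (valence 4) → 3 H
  atom 10: O, bond orders sum to 2 (valence 2) → 0 H
  atom 11: C, bond orders sum to 1 (valence 4) → 3 H
Totals → C:8, H:17, N:1, O:2.
In Hill order: C8H17NO2.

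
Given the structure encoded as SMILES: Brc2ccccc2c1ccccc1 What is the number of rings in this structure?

In SMILES, each pair of matching ring-closure digits denotes one ring-closing bond; the number of such bonds equals the number of independent rings.
Ring-closure bonds here: 2.

2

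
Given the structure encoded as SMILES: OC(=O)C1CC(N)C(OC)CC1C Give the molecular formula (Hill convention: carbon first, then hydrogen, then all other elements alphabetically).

Walk through each heavy atom and fill implicit hydrogens from standard valence (C 4, N 3, O 2, S 2, halogen 1):
  atom 1: O, bond orders sum to 1 (valence 2) → 1 H
  atom 2: C, bond orders sum to 4 (valence 4) → 0 H
  atom 3: O, bond orders sum to 2 (valence 2) → 0 H
  atom 4: C, bond orders sum to 3 (valence 4) → 1 H
  atom 5: C, bond orders sum to 2 (valence 4) → 2 H
  atom 6: C, bond orders sum to 3 (valence 4) → 1 H
  atom 7: N, bond orders sum to 1 (valence 3) → 2 H
  atom 8: C, bond orders sum to 3 (valence 4) → 1 H
  atom 9: O, bond orders sum to 2 (valence 2) → 0 H
  atom 10: C, bond orders sum to 1 (valence 4) → 3 H
  atom 11: C, bond orders sum to 2 (valence 4) → 2 H
  atom 12: C, bond orders sum to 3 (valence 4) → 1 H
  atom 13: C, bond orders sum to 1 (valence 4) → 3 H
Totals → C:9, H:17, N:1, O:3.
In Hill order: C9H17NO3.

C9H17NO3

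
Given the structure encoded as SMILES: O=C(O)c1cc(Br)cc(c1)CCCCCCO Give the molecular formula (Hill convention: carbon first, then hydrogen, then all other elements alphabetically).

C13H17BrO3

Walk through each heavy atom and fill implicit hydrogens from standard valence (C 4, N 3, O 2, S 2, halogen 1); for lowercase aromatic atoms, an aromatic c carries 1 H when it has two neighbours and 0 H with three, and aromatic n carries 0 H:
  atom 1: O, bond orders sum to 2 (valence 2) → 0 H
  atom 2: C, bond orders sum to 4 (valence 4) → 0 H
  atom 3: O, bond orders sum to 1 (valence 2) → 1 H
  atom 4: aromatic c, 3 neighbours → 0 H
  atom 5: aromatic c, 2 neighbours → 1 H
  atom 6: aromatic c, 3 neighbours → 0 H
  atom 7: Br (halogen, monovalent) → 0 H
  atom 8: aromatic c, 2 neighbours → 1 H
  atom 9: aromatic c, 3 neighbours → 0 H
  atom 10: aromatic c, 2 neighbours → 1 H
  atom 11: C, bond orders sum to 2 (valence 4) → 2 H
  atom 12: C, bond orders sum to 2 (valence 4) → 2 H
  atom 13: C, bond orders sum to 2 (valence 4) → 2 H
  atom 14: C, bond orders sum to 2 (valence 4) → 2 H
  atom 15: C, bond orders sum to 2 (valence 4) → 2 H
  atom 16: C, bond orders sum to 2 (valence 4) → 2 H
  atom 17: O, bond orders sum to 1 (valence 2) → 1 H
Totals → C:13, H:17, Br:1, O:3.
In Hill order: C13H17BrO3.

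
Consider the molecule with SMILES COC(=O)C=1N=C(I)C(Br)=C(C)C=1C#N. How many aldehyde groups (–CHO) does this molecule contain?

0

Scan the SMILES for the aldehyde motif — none present.
Groups that are present: 1 ester, 1 nitrile.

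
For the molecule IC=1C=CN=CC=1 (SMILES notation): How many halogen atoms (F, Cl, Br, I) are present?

1

Halogen atoms appear at heavy-atom position 1 (1×I).
Halogen count: 1.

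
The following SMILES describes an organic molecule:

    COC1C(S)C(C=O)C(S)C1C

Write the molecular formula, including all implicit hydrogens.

C8H14O2S2

Walk through each heavy atom and fill implicit hydrogens from standard valence (C 4, N 3, O 2, S 2, halogen 1):
  atom 1: C, bond orders sum to 1 (valence 4) → 3 H
  atom 2: O, bond orders sum to 2 (valence 2) → 0 H
  atom 3: C, bond orders sum to 3 (valence 4) → 1 H
  atom 4: C, bond orders sum to 3 (valence 4) → 1 H
  atom 5: S, bond orders sum to 1 (valence 2) → 1 H
  atom 6: C, bond orders sum to 3 (valence 4) → 1 H
  atom 7: C, bond orders sum to 3 (valence 4) → 1 H
  atom 8: O, bond orders sum to 2 (valence 2) → 0 H
  atom 9: C, bond orders sum to 3 (valence 4) → 1 H
  atom 10: S, bond orders sum to 1 (valence 2) → 1 H
  atom 11: C, bond orders sum to 3 (valence 4) → 1 H
  atom 12: C, bond orders sum to 1 (valence 4) → 3 H
Totals → C:8, H:14, O:2, S:2.
In Hill order: C8H14O2S2.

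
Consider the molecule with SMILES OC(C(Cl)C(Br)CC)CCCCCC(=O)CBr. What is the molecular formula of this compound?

Walk through each heavy atom and fill implicit hydrogens from standard valence (C 4, N 3, O 2, S 2, halogen 1):
  atom 1: O, bond orders sum to 1 (valence 2) → 1 H
  atom 2: C, bond orders sum to 3 (valence 4) → 1 H
  atom 3: C, bond orders sum to 3 (valence 4) → 1 H
  atom 4: Cl (halogen, monovalent) → 0 H
  atom 5: C, bond orders sum to 3 (valence 4) → 1 H
  atom 6: Br (halogen, monovalent) → 0 H
  atom 7: C, bond orders sum to 2 (valence 4) → 2 H
  atom 8: C, bond orders sum to 1 (valence 4) → 3 H
  atom 9: C, bond orders sum to 2 (valence 4) → 2 H
  atom 10: C, bond orders sum to 2 (valence 4) → 2 H
  atom 11: C, bond orders sum to 2 (valence 4) → 2 H
  atom 12: C, bond orders sum to 2 (valence 4) → 2 H
  atom 13: C, bond orders sum to 2 (valence 4) → 2 H
  atom 14: C, bond orders sum to 4 (valence 4) → 0 H
  atom 15: O, bond orders sum to 2 (valence 2) → 0 H
  atom 16: C, bond orders sum to 2 (valence 4) → 2 H
  atom 17: Br (halogen, monovalent) → 0 H
Totals → C:12, H:21, Br:2, Cl:1, O:2.
In Hill order: C12H21Br2ClO2.

C12H21Br2ClO2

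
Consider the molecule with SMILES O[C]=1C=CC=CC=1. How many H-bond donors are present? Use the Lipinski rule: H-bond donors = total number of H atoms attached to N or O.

Donors: find every N or O and count the H atoms it carries.
  atom 1 (O): bond orders sum to 1 → 1 H
Lipinski HBD = 1.

1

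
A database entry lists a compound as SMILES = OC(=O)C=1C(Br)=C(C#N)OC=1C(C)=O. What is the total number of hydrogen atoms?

4

Walk through each heavy atom and fill implicit hydrogens from standard valence (C 4, N 3, O 2, S 2, halogen 1):
  atom 1: O, bond orders sum to 1 (valence 2) → 1 H
  atom 2: C, bond orders sum to 4 (valence 4) → 0 H
  atom 3: O, bond orders sum to 2 (valence 2) → 0 H
  atom 4: C, bond orders sum to 4 (valence 4) → 0 H
  atom 5: C, bond orders sum to 4 (valence 4) → 0 H
  atom 6: Br (halogen, monovalent) → 0 H
  atom 7: C, bond orders sum to 4 (valence 4) → 0 H
  atom 8: C, bond orders sum to 4 (valence 4) → 0 H
  atom 9: N, bond orders sum to 3 (valence 3) → 0 H
  atom 10: O, bond orders sum to 2 (valence 2) → 0 H
  atom 11: C, bond orders sum to 4 (valence 4) → 0 H
  atom 12: C, bond orders sum to 4 (valence 4) → 0 H
  atom 13: C, bond orders sum to 1 (valence 4) → 3 H
  atom 14: O, bond orders sum to 2 (valence 2) → 0 H
Total hydrogens: 4.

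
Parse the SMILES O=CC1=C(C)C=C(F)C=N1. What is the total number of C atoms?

7

Count every carbon token in the SMILES (each C, including those in ring-closure positions and inside branches).
Carbon count: 7.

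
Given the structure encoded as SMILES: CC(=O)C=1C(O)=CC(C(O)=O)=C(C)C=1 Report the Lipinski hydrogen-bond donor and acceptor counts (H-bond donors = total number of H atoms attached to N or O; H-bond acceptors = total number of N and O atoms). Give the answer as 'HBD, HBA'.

2, 4

Donors: find every N or O and count the H atoms it carries.
  atom 3 (O): bond orders sum to 2 → 0 H
  atom 6 (O): bond orders sum to 1 → 1 H
  atom 10 (O): bond orders sum to 1 → 1 H
  atom 11 (O): bond orders sum to 2 → 0 H
Lipinski HBD = 2.
Acceptors: N atoms = 0, O atoms = 4 → HBA = 4.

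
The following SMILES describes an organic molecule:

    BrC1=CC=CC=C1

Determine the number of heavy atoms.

Every atom symbol written in the SMILES (organic subset) is one heavy atom; implicit H are not written.
Heavy atoms by element → Br:1, C:6.
Total: 7.

7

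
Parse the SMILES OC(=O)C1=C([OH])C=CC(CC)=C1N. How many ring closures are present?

In SMILES, each pair of matching ring-closure digits denotes one ring-closing bond; the number of such bonds equals the number of independent rings.
Ring-closure bonds here: 1.

1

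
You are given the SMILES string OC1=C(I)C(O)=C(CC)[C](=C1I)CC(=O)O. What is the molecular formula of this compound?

C10H10I2O4

Walk through each heavy atom and fill implicit hydrogens from standard valence (C 4, N 3, O 2, S 2, halogen 1):
  atom 1: O, bond orders sum to 1 (valence 2) → 1 H
  atom 2: C, bond orders sum to 4 (valence 4) → 0 H
  atom 3: C, bond orders sum to 4 (valence 4) → 0 H
  atom 4: I (halogen, monovalent) → 0 H
  atom 5: C, bond orders sum to 4 (valence 4) → 0 H
  atom 6: O, bond orders sum to 1 (valence 2) → 1 H
  atom 7: C, bond orders sum to 4 (valence 4) → 0 H
  atom 8: C, bond orders sum to 2 (valence 4) → 2 H
  atom 9: C, bond orders sum to 1 (valence 4) → 3 H
  atom 10: C with explicit H count 0
  atom 11: C, bond orders sum to 4 (valence 4) → 0 H
  atom 12: I (halogen, monovalent) → 0 H
  atom 13: C, bond orders sum to 2 (valence 4) → 2 H
  atom 14: C, bond orders sum to 4 (valence 4) → 0 H
  atom 15: O, bond orders sum to 2 (valence 2) → 0 H
  atom 16: O, bond orders sum to 1 (valence 2) → 1 H
Totals → C:10, H:10, I:2, O:4.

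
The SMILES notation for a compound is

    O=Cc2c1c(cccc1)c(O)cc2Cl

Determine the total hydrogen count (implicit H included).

Walk through each heavy atom and fill implicit hydrogens from standard valence (C 4, N 3, O 2, S 2, halogen 1); for lowercase aromatic atoms, an aromatic c carries 1 H when it has two neighbours and 0 H with three, and aromatic n carries 0 H:
  atom 1: O, bond orders sum to 2 (valence 2) → 0 H
  atom 2: C, bond orders sum to 3 (valence 4) → 1 H
  atom 3: aromatic c, 3 neighbours → 0 H
  atom 4: aromatic c, 3 neighbours → 0 H
  atom 5: aromatic c, 3 neighbours → 0 H
  atom 6: aromatic c, 2 neighbours → 1 H
  atom 7: aromatic c, 2 neighbours → 1 H
  atom 8: aromatic c, 2 neighbours → 1 H
  atom 9: aromatic c, 2 neighbours → 1 H
  atom 10: aromatic c, 3 neighbours → 0 H
  atom 11: O, bond orders sum to 1 (valence 2) → 1 H
  atom 12: aromatic c, 2 neighbours → 1 H
  atom 13: aromatic c, 3 neighbours → 0 H
  atom 14: Cl (halogen, monovalent) → 0 H
Total hydrogens: 7.

7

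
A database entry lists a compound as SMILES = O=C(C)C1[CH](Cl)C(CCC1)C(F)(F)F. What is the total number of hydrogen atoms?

12

Walk through each heavy atom and fill implicit hydrogens from standard valence (C 4, N 3, O 2, S 2, halogen 1):
  atom 1: O, bond orders sum to 2 (valence 2) → 0 H
  atom 2: C, bond orders sum to 4 (valence 4) → 0 H
  atom 3: C, bond orders sum to 1 (valence 4) → 3 H
  atom 4: C, bond orders sum to 3 (valence 4) → 1 H
  atom 5: C with explicit H count 1
  atom 6: Cl (halogen, monovalent) → 0 H
  atom 7: C, bond orders sum to 3 (valence 4) → 1 H
  atom 8: C, bond orders sum to 2 (valence 4) → 2 H
  atom 9: C, bond orders sum to 2 (valence 4) → 2 H
  atom 10: C, bond orders sum to 2 (valence 4) → 2 H
  atom 11: C, bond orders sum to 4 (valence 4) → 0 H
  atom 12: F (halogen, monovalent) → 0 H
  atom 13: F (halogen, monovalent) → 0 H
  atom 14: F (halogen, monovalent) → 0 H
Total hydrogens: 12.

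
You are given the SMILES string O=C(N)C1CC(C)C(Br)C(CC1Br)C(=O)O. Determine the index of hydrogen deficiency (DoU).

Molecular formula: C10H15Br2NO3.
DoU = (2C + 2 + N − H − X) / 2, where X is the halogen count and O/S are ignored.
    = (2·10 + 2 + 1 − 15 − 2) / 2 = 6 / 2 = 3.

3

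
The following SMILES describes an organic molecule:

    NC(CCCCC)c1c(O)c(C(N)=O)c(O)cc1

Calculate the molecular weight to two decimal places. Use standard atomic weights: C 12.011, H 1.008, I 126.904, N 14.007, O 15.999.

252.31 g/mol

First, the molecular formula is C13H20N2O3 (counting implicit H from valence).
  C: 13 × 12.011 = 156.143
  H: 20 × 1.008 = 20.160
  N: 2 × 14.007 = 28.014
  O: 3 × 15.999 = 47.997
Sum: 13×12.011 + 20×1.008 + 2×14.007 + 3×15.999 = 252.314 → 252.31 g/mol.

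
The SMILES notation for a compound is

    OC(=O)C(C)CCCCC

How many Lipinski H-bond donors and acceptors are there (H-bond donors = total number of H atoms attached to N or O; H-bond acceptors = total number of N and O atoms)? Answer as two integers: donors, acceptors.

1, 2

Donors: find every N or O and count the H atoms it carries.
  atom 1 (O): bond orders sum to 1 → 1 H
  atom 3 (O): bond orders sum to 2 → 0 H
Lipinski HBD = 1.
Acceptors: N atoms = 0, O atoms = 2 → HBA = 2.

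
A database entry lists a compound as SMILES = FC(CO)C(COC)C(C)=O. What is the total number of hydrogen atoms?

Walk through each heavy atom and fill implicit hydrogens from standard valence (C 4, N 3, O 2, S 2, halogen 1):
  atom 1: F (halogen, monovalent) → 0 H
  atom 2: C, bond orders sum to 3 (valence 4) → 1 H
  atom 3: C, bond orders sum to 2 (valence 4) → 2 H
  atom 4: O, bond orders sum to 1 (valence 2) → 1 H
  atom 5: C, bond orders sum to 3 (valence 4) → 1 H
  atom 6: C, bond orders sum to 2 (valence 4) → 2 H
  atom 7: O, bond orders sum to 2 (valence 2) → 0 H
  atom 8: C, bond orders sum to 1 (valence 4) → 3 H
  atom 9: C, bond orders sum to 4 (valence 4) → 0 H
  atom 10: C, bond orders sum to 1 (valence 4) → 3 H
  atom 11: O, bond orders sum to 2 (valence 2) → 0 H
Total hydrogens: 13.

13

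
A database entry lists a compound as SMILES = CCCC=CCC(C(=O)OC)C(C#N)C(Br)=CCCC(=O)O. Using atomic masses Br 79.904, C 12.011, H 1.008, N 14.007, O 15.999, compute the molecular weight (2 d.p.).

372.26 g/mol

First, the molecular formula is C16H22BrNO4 (counting implicit H from valence).
  Br: 1 × 79.904 = 79.904
  C: 16 × 12.011 = 192.176
  H: 22 × 1.008 = 22.176
  N: 1 × 14.007 = 14.007
  O: 4 × 15.999 = 63.996
Sum: 1×79.904 + 16×12.011 + 22×1.008 + 1×14.007 + 4×15.999 = 372.259 → 372.26 g/mol.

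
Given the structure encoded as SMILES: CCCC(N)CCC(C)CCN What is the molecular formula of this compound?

C10H24N2

Walk through each heavy atom and fill implicit hydrogens from standard valence (C 4, N 3, O 2, S 2, halogen 1):
  atom 1: C, bond orders sum to 1 (valence 4) → 3 H
  atom 2: C, bond orders sum to 2 (valence 4) → 2 H
  atom 3: C, bond orders sum to 2 (valence 4) → 2 H
  atom 4: C, bond orders sum to 3 (valence 4) → 1 H
  atom 5: N, bond orders sum to 1 (valence 3) → 2 H
  atom 6: C, bond orders sum to 2 (valence 4) → 2 H
  atom 7: C, bond orders sum to 2 (valence 4) → 2 H
  atom 8: C, bond orders sum to 3 (valence 4) → 1 H
  atom 9: C, bond orders sum to 1 (valence 4) → 3 H
  atom 10: C, bond orders sum to 2 (valence 4) → 2 H
  atom 11: C, bond orders sum to 2 (valence 4) → 2 H
  atom 12: N, bond orders sum to 1 (valence 3) → 2 H
Totals → C:10, H:24, N:2.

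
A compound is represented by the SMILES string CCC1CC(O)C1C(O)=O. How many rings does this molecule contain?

1

In SMILES, each pair of matching ring-closure digits denotes one ring-closing bond; the number of such bonds equals the number of independent rings.
Ring-closure bonds here: 1.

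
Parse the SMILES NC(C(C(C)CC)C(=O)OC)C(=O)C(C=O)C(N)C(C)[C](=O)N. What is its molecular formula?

Walk through each heavy atom and fill implicit hydrogens from standard valence (C 4, N 3, O 2, S 2, halogen 1):
  atom 1: N, bond orders sum to 1 (valence 3) → 2 H
  atom 2: C, bond orders sum to 3 (valence 4) → 1 H
  atom 3: C, bond orders sum to 3 (valence 4) → 1 H
  atom 4: C, bond orders sum to 3 (valence 4) → 1 H
  atom 5: C, bond orders sum to 1 (valence 4) → 3 H
  atom 6: C, bond orders sum to 2 (valence 4) → 2 H
  atom 7: C, bond orders sum to 1 (valence 4) → 3 H
  atom 8: C, bond orders sum to 4 (valence 4) → 0 H
  atom 9: O, bond orders sum to 2 (valence 2) → 0 H
  atom 10: O, bond orders sum to 2 (valence 2) → 0 H
  atom 11: C, bond orders sum to 1 (valence 4) → 3 H
  atom 12: C, bond orders sum to 4 (valence 4) → 0 H
  atom 13: O, bond orders sum to 2 (valence 2) → 0 H
  atom 14: C, bond orders sum to 3 (valence 4) → 1 H
  atom 15: C, bond orders sum to 3 (valence 4) → 1 H
  atom 16: O, bond orders sum to 2 (valence 2) → 0 H
  atom 17: C, bond orders sum to 3 (valence 4) → 1 H
  atom 18: N, bond orders sum to 1 (valence 3) → 2 H
  atom 19: C, bond orders sum to 3 (valence 4) → 1 H
  atom 20: C, bond orders sum to 1 (valence 4) → 3 H
  atom 21: C with explicit H count 0
  atom 22: O, bond orders sum to 2 (valence 2) → 0 H
  atom 23: N, bond orders sum to 1 (valence 3) → 2 H
Totals → C:15, H:27, N:3, O:5.

C15H27N3O5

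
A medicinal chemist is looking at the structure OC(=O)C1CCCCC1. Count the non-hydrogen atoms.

Every atom symbol written in the SMILES (organic subset) is one heavy atom; implicit H are not written.
Heavy atoms by element → C:7, O:2.
Total: 9.

9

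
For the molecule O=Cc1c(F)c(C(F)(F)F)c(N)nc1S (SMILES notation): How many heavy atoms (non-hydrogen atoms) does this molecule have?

Every atom symbol written in the SMILES (organic subset) is one heavy atom; implicit H are not written.
Heavy atoms by element → C:7, F:4, N:2, O:1, S:1.
Total: 15.

15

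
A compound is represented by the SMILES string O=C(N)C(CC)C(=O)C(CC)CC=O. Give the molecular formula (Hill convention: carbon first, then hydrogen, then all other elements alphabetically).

C10H17NO3

Walk through each heavy atom and fill implicit hydrogens from standard valence (C 4, N 3, O 2, S 2, halogen 1):
  atom 1: O, bond orders sum to 2 (valence 2) → 0 H
  atom 2: C, bond orders sum to 4 (valence 4) → 0 H
  atom 3: N, bond orders sum to 1 (valence 3) → 2 H
  atom 4: C, bond orders sum to 3 (valence 4) → 1 H
  atom 5: C, bond orders sum to 2 (valence 4) → 2 H
  atom 6: C, bond orders sum to 1 (valence 4) → 3 H
  atom 7: C, bond orders sum to 4 (valence 4) → 0 H
  atom 8: O, bond orders sum to 2 (valence 2) → 0 H
  atom 9: C, bond orders sum to 3 (valence 4) → 1 H
  atom 10: C, bond orders sum to 2 (valence 4) → 2 H
  atom 11: C, bond orders sum to 1 (valence 4) → 3 H
  atom 12: C, bond orders sum to 2 (valence 4) → 2 H
  atom 13: C, bond orders sum to 3 (valence 4) → 1 H
  atom 14: O, bond orders sum to 2 (valence 2) → 0 H
Totals → C:10, H:17, N:1, O:3.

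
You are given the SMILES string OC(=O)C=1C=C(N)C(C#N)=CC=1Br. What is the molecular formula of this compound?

C8H5BrN2O2

Walk through each heavy atom and fill implicit hydrogens from standard valence (C 4, N 3, O 2, S 2, halogen 1):
  atom 1: O, bond orders sum to 1 (valence 2) → 1 H
  atom 2: C, bond orders sum to 4 (valence 4) → 0 H
  atom 3: O, bond orders sum to 2 (valence 2) → 0 H
  atom 4: C, bond orders sum to 4 (valence 4) → 0 H
  atom 5: C, bond orders sum to 3 (valence 4) → 1 H
  atom 6: C, bond orders sum to 4 (valence 4) → 0 H
  atom 7: N, bond orders sum to 1 (valence 3) → 2 H
  atom 8: C, bond orders sum to 4 (valence 4) → 0 H
  atom 9: C, bond orders sum to 4 (valence 4) → 0 H
  atom 10: N, bond orders sum to 3 (valence 3) → 0 H
  atom 11: C, bond orders sum to 3 (valence 4) → 1 H
  atom 12: C, bond orders sum to 4 (valence 4) → 0 H
  atom 13: Br (halogen, monovalent) → 0 H
Totals → C:8, H:5, Br:1, N:2, O:2.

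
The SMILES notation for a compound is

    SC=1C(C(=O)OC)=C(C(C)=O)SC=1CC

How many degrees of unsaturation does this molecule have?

5

Molecular formula: C10H12O3S2.
DoU = (2C + 2 + N − H − X) / 2, where X is the halogen count and O/S are ignored.
    = (2·10 + 2 + 0 − 12 − 0) / 2 = 10 / 2 = 5.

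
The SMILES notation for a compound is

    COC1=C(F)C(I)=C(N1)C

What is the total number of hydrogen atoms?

Walk through each heavy atom and fill implicit hydrogens from standard valence (C 4, N 3, O 2, S 2, halogen 1):
  atom 1: C, bond orders sum to 1 (valence 4) → 3 H
  atom 2: O, bond orders sum to 2 (valence 2) → 0 H
  atom 3: C, bond orders sum to 4 (valence 4) → 0 H
  atom 4: C, bond orders sum to 4 (valence 4) → 0 H
  atom 5: F (halogen, monovalent) → 0 H
  atom 6: C, bond orders sum to 4 (valence 4) → 0 H
  atom 7: I (halogen, monovalent) → 0 H
  atom 8: C, bond orders sum to 4 (valence 4) → 0 H
  atom 9: N, bond orders sum to 2 (valence 3) → 1 H
  atom 10: C, bond orders sum to 1 (valence 4) → 3 H
Total hydrogens: 7.

7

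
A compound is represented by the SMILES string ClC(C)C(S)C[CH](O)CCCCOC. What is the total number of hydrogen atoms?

Walk through each heavy atom and fill implicit hydrogens from standard valence (C 4, N 3, O 2, S 2, halogen 1):
  atom 1: Cl (halogen, monovalent) → 0 H
  atom 2: C, bond orders sum to 3 (valence 4) → 1 H
  atom 3: C, bond orders sum to 1 (valence 4) → 3 H
  atom 4: C, bond orders sum to 3 (valence 4) → 1 H
  atom 5: S, bond orders sum to 1 (valence 2) → 1 H
  atom 6: C, bond orders sum to 2 (valence 4) → 2 H
  atom 7: C with explicit H count 1
  atom 8: O, bond orders sum to 1 (valence 2) → 1 H
  atom 9: C, bond orders sum to 2 (valence 4) → 2 H
  atom 10: C, bond orders sum to 2 (valence 4) → 2 H
  atom 11: C, bond orders sum to 2 (valence 4) → 2 H
  atom 12: C, bond orders sum to 2 (valence 4) → 2 H
  atom 13: O, bond orders sum to 2 (valence 2) → 0 H
  atom 14: C, bond orders sum to 1 (valence 4) → 3 H
Total hydrogens: 21.

21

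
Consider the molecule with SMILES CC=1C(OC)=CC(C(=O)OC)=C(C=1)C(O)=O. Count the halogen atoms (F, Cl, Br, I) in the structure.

0

Scan the SMILES for the halogen motif — none present.
Groups that are present: 1 carboxylic acid, 1 ester, 1 ether.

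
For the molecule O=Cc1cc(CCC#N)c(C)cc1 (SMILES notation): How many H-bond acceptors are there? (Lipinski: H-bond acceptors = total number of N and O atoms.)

2

N atoms: 1; O atoms: 1.
Lipinski HBA = 1 + 1 = 2.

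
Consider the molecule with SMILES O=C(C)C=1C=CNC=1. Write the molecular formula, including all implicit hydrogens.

Walk through each heavy atom and fill implicit hydrogens from standard valence (C 4, N 3, O 2, S 2, halogen 1):
  atom 1: O, bond orders sum to 2 (valence 2) → 0 H
  atom 2: C, bond orders sum to 4 (valence 4) → 0 H
  atom 3: C, bond orders sum to 1 (valence 4) → 3 H
  atom 4: C, bond orders sum to 4 (valence 4) → 0 H
  atom 5: C, bond orders sum to 3 (valence 4) → 1 H
  atom 6: C, bond orders sum to 3 (valence 4) → 1 H
  atom 7: N, bond orders sum to 2 (valence 3) → 1 H
  atom 8: C, bond orders sum to 3 (valence 4) → 1 H
Totals → C:6, H:7, N:1, O:1.
In Hill order: C6H7NO.

C6H7NO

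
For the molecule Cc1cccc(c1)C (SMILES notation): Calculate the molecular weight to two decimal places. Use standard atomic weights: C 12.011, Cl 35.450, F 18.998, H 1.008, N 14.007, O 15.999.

First, the molecular formula is C8H10 (counting implicit H from valence).
  C: 8 × 12.011 = 96.088
  H: 10 × 1.008 = 10.080
Sum: 8×12.011 + 10×1.008 = 106.168 → 106.17 g/mol.

106.17 g/mol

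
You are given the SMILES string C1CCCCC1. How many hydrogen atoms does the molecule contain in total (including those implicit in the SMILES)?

Walk through each heavy atom and fill implicit hydrogens from standard valence (C 4, N 3, O 2, S 2, halogen 1):
  atom 1: C, bond orders sum to 2 (valence 4) → 2 H
  atom 2: C, bond orders sum to 2 (valence 4) → 2 H
  atom 3: C, bond orders sum to 2 (valence 4) → 2 H
  atom 4: C, bond orders sum to 2 (valence 4) → 2 H
  atom 5: C, bond orders sum to 2 (valence 4) → 2 H
  atom 6: C, bond orders sum to 2 (valence 4) → 2 H
Total hydrogens: 12.

12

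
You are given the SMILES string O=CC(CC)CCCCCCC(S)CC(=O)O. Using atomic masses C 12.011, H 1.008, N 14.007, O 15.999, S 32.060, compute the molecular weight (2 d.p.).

First, the molecular formula is C13H24O3S (counting implicit H from valence).
  C: 13 × 12.011 = 156.143
  H: 24 × 1.008 = 24.192
  O: 3 × 15.999 = 47.997
  S: 1 × 32.060 = 32.060
Sum: 13×12.011 + 24×1.008 + 3×15.999 + 1×32.060 = 260.392 → 260.39 g/mol.

260.39 g/mol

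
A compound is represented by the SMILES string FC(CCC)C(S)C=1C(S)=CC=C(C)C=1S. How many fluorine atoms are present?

1

Scan the SMILES for F atoms (remember two-letter symbols like Cl and Br are single atoms).
Fluorine count: 1.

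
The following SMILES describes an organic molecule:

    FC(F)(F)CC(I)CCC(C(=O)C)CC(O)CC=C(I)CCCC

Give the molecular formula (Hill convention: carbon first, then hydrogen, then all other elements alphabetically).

Walk through each heavy atom and fill implicit hydrogens from standard valence (C 4, N 3, O 2, S 2, halogen 1):
  atom 1: F (halogen, monovalent) → 0 H
  atom 2: C, bond orders sum to 4 (valence 4) → 0 H
  atom 3: F (halogen, monovalent) → 0 H
  atom 4: F (halogen, monovalent) → 0 H
  atom 5: C, bond orders sum to 2 (valence 4) → 2 H
  atom 6: C, bond orders sum to 3 (valence 4) → 1 H
  atom 7: I (halogen, monovalent) → 0 H
  atom 8: C, bond orders sum to 2 (valence 4) → 2 H
  atom 9: C, bond orders sum to 2 (valence 4) → 2 H
  atom 10: C, bond orders sum to 3 (valence 4) → 1 H
  atom 11: C, bond orders sum to 4 (valence 4) → 0 H
  atom 12: O, bond orders sum to 2 (valence 2) → 0 H
  atom 13: C, bond orders sum to 1 (valence 4) → 3 H
  atom 14: C, bond orders sum to 2 (valence 4) → 2 H
  atom 15: C, bond orders sum to 3 (valence 4) → 1 H
  atom 16: O, bond orders sum to 1 (valence 2) → 1 H
  atom 17: C, bond orders sum to 2 (valence 4) → 2 H
  atom 18: C, bond orders sum to 3 (valence 4) → 1 H
  atom 19: C, bond orders sum to 4 (valence 4) → 0 H
  atom 20: I (halogen, monovalent) → 0 H
  atom 21: C, bond orders sum to 2 (valence 4) → 2 H
  atom 22: C, bond orders sum to 2 (valence 4) → 2 H
  atom 23: C, bond orders sum to 2 (valence 4) → 2 H
  atom 24: C, bond orders sum to 1 (valence 4) → 3 H
Totals → C:17, H:27, F:3, I:2, O:2.

C17H27F3I2O2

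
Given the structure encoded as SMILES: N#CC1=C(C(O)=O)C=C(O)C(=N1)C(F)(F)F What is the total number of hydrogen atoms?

Walk through each heavy atom and fill implicit hydrogens from standard valence (C 4, N 3, O 2, S 2, halogen 1):
  atom 1: N, bond orders sum to 3 (valence 3) → 0 H
  atom 2: C, bond orders sum to 4 (valence 4) → 0 H
  atom 3: C, bond orders sum to 4 (valence 4) → 0 H
  atom 4: C, bond orders sum to 4 (valence 4) → 0 H
  atom 5: C, bond orders sum to 4 (valence 4) → 0 H
  atom 6: O, bond orders sum to 1 (valence 2) → 1 H
  atom 7: O, bond orders sum to 2 (valence 2) → 0 H
  atom 8: C, bond orders sum to 3 (valence 4) → 1 H
  atom 9: C, bond orders sum to 4 (valence 4) → 0 H
  atom 10: O, bond orders sum to 1 (valence 2) → 1 H
  atom 11: C, bond orders sum to 4 (valence 4) → 0 H
  atom 12: N, bond orders sum to 3 (valence 3) → 0 H
  atom 13: C, bond orders sum to 4 (valence 4) → 0 H
  atom 14: F (halogen, monovalent) → 0 H
  atom 15: F (halogen, monovalent) → 0 H
  atom 16: F (halogen, monovalent) → 0 H
Total hydrogens: 3.

3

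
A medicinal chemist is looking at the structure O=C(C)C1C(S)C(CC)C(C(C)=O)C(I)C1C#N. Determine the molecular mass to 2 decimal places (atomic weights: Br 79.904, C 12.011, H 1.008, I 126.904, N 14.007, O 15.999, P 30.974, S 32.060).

379.26 g/mol

First, the molecular formula is C13H18INO2S (counting implicit H from valence).
  C: 13 × 12.011 = 156.143
  H: 18 × 1.008 = 18.144
  I: 1 × 126.904 = 126.904
  N: 1 × 14.007 = 14.007
  O: 2 × 15.999 = 31.998
  S: 1 × 32.060 = 32.060
Sum: 13×12.011 + 18×1.008 + 1×126.904 + 1×14.007 + 2×15.999 + 1×32.060 = 379.256 → 379.26 g/mol.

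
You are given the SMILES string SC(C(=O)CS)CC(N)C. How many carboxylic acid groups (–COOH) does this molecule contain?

0

Scan the SMILES for the carboxylic acid motif — none present.
Groups that are present: 1 ketone, 1 primary amine, 2 thiol.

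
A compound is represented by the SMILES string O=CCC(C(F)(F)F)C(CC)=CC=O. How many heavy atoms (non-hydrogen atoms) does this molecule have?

Every atom symbol written in the SMILES (organic subset) is one heavy atom; implicit H are not written.
Heavy atoms by element → C:9, F:3, O:2.
Total: 14.

14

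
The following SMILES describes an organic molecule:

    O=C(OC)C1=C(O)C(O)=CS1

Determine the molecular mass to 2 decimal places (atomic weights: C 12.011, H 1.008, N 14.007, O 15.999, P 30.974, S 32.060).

First, the molecular formula is C6H6O4S (counting implicit H from valence).
  C: 6 × 12.011 = 72.066
  H: 6 × 1.008 = 6.048
  O: 4 × 15.999 = 63.996
  S: 1 × 32.060 = 32.060
Sum: 6×12.011 + 6×1.008 + 4×15.999 + 1×32.060 = 174.170 → 174.17 g/mol.

174.17 g/mol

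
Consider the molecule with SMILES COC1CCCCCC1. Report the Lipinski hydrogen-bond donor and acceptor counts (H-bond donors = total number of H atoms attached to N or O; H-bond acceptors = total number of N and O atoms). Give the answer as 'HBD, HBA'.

0, 1

Donors: find every N or O and count the H atoms it carries.
  atom 2 (O): bond orders sum to 2 → 0 H
Lipinski HBD = 0.
Acceptors: N atoms = 0, O atoms = 1 → HBA = 1.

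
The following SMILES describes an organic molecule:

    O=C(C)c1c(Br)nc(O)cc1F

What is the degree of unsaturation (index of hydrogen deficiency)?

5

Molecular formula: C7H5BrFNO2.
DoU = (2C + 2 + N − H − X) / 2, where X is the halogen count and O/S are ignored.
    = (2·7 + 2 + 1 − 5 − 2) / 2 = 10 / 2 = 5.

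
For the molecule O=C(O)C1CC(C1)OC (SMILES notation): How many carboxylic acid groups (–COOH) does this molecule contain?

1

The carboxylic acid motif appears at heavy-atom position 2 in the SMILES.
Other groups present: 1 ether.
Carboxylic acid count: 1.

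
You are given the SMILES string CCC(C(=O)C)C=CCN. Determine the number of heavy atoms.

10

Every atom symbol written in the SMILES (organic subset) is one heavy atom; implicit H are not written.
Heavy atoms by element → C:8, N:1, O:1.
Total: 10.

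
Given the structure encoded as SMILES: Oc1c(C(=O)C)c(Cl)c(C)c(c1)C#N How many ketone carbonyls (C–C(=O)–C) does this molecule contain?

The ketone motif appears at heavy-atom position 4 in the SMILES.
Other groups present: 1 hydroxyl, 1 nitrile.
Ketone count: 1.

1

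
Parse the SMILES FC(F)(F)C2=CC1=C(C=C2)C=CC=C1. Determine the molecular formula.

C11H7F3

Walk through each heavy atom and fill implicit hydrogens from standard valence (C 4, N 3, O 2, S 2, halogen 1):
  atom 1: F (halogen, monovalent) → 0 H
  atom 2: C, bond orders sum to 4 (valence 4) → 0 H
  atom 3: F (halogen, monovalent) → 0 H
  atom 4: F (halogen, monovalent) → 0 H
  atom 5: C, bond orders sum to 4 (valence 4) → 0 H
  atom 6: C, bond orders sum to 3 (valence 4) → 1 H
  atom 7: C, bond orders sum to 4 (valence 4) → 0 H
  atom 8: C, bond orders sum to 4 (valence 4) → 0 H
  atom 9: C, bond orders sum to 3 (valence 4) → 1 H
  atom 10: C, bond orders sum to 3 (valence 4) → 1 H
  atom 11: C, bond orders sum to 3 (valence 4) → 1 H
  atom 12: C, bond orders sum to 3 (valence 4) → 1 H
  atom 13: C, bond orders sum to 3 (valence 4) → 1 H
  atom 14: C, bond orders sum to 3 (valence 4) → 1 H
Totals → C:11, H:7, F:3.
In Hill order: C11H7F3.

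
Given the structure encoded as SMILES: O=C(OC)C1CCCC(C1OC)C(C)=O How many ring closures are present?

In SMILES, each pair of matching ring-closure digits denotes one ring-closing bond; the number of such bonds equals the number of independent rings.
Ring-closure bonds here: 1.

1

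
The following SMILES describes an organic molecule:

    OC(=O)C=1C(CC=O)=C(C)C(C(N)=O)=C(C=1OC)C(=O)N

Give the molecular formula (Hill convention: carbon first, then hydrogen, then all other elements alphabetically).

C13H14N2O6

Walk through each heavy atom and fill implicit hydrogens from standard valence (C 4, N 3, O 2, S 2, halogen 1):
  atom 1: O, bond orders sum to 1 (valence 2) → 1 H
  atom 2: C, bond orders sum to 4 (valence 4) → 0 H
  atom 3: O, bond orders sum to 2 (valence 2) → 0 H
  atom 4: C, bond orders sum to 4 (valence 4) → 0 H
  atom 5: C, bond orders sum to 4 (valence 4) → 0 H
  atom 6: C, bond orders sum to 2 (valence 4) → 2 H
  atom 7: C, bond orders sum to 3 (valence 4) → 1 H
  atom 8: O, bond orders sum to 2 (valence 2) → 0 H
  atom 9: C, bond orders sum to 4 (valence 4) → 0 H
  atom 10: C, bond orders sum to 1 (valence 4) → 3 H
  atom 11: C, bond orders sum to 4 (valence 4) → 0 H
  atom 12: C, bond orders sum to 4 (valence 4) → 0 H
  atom 13: N, bond orders sum to 1 (valence 3) → 2 H
  atom 14: O, bond orders sum to 2 (valence 2) → 0 H
  atom 15: C, bond orders sum to 4 (valence 4) → 0 H
  atom 16: C, bond orders sum to 4 (valence 4) → 0 H
  atom 17: O, bond orders sum to 2 (valence 2) → 0 H
  atom 18: C, bond orders sum to 1 (valence 4) → 3 H
  atom 19: C, bond orders sum to 4 (valence 4) → 0 H
  atom 20: O, bond orders sum to 2 (valence 2) → 0 H
  atom 21: N, bond orders sum to 1 (valence 3) → 2 H
Totals → C:13, H:14, N:2, O:6.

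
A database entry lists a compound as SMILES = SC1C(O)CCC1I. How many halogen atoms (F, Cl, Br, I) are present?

Halogen atoms appear at heavy-atom position 8 (1×I).
Other groups present: 1 hydroxyl, 1 thiol.
Halogen count: 1.

1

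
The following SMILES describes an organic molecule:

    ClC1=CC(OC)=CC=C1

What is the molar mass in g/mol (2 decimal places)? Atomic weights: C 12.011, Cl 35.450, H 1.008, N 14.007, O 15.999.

First, the molecular formula is C7H7ClO (counting implicit H from valence).
  C: 7 × 12.011 = 84.077
  Cl: 1 × 35.450 = 35.450
  H: 7 × 1.008 = 7.056
  O: 1 × 15.999 = 15.999
Sum: 7×12.011 + 1×35.450 + 7×1.008 + 1×15.999 = 142.582 → 142.58 g/mol.

142.58 g/mol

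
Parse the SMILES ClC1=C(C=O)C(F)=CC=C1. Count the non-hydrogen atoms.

Every atom symbol written in the SMILES (organic subset) is one heavy atom; implicit H are not written.
Heavy atoms by element → C:7, Cl:1, F:1, O:1.
Total: 10.

10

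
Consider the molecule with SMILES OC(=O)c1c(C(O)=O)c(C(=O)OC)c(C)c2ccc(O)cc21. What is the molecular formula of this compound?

Walk through each heavy atom and fill implicit hydrogens from standard valence (C 4, N 3, O 2, S 2, halogen 1); for lowercase aromatic atoms, an aromatic c carries 1 H when it has two neighbours and 0 H with three, and aromatic n carries 0 H:
  atom 1: O, bond orders sum to 1 (valence 2) → 1 H
  atom 2: C, bond orders sum to 4 (valence 4) → 0 H
  atom 3: O, bond orders sum to 2 (valence 2) → 0 H
  atom 4: aromatic c, 3 neighbours → 0 H
  atom 5: aromatic c, 3 neighbours → 0 H
  atom 6: C, bond orders sum to 4 (valence 4) → 0 H
  atom 7: O, bond orders sum to 1 (valence 2) → 1 H
  atom 8: O, bond orders sum to 2 (valence 2) → 0 H
  atom 9: aromatic c, 3 neighbours → 0 H
  atom 10: C, bond orders sum to 4 (valence 4) → 0 H
  atom 11: O, bond orders sum to 2 (valence 2) → 0 H
  atom 12: O, bond orders sum to 2 (valence 2) → 0 H
  atom 13: C, bond orders sum to 1 (valence 4) → 3 H
  atom 14: aromatic c, 3 neighbours → 0 H
  atom 15: C, bond orders sum to 1 (valence 4) → 3 H
  atom 16: aromatic c, 3 neighbours → 0 H
  atom 17: aromatic c, 2 neighbours → 1 H
  atom 18: aromatic c, 2 neighbours → 1 H
  atom 19: aromatic c, 3 neighbours → 0 H
  atom 20: O, bond orders sum to 1 (valence 2) → 1 H
  atom 21: aromatic c, 2 neighbours → 1 H
  atom 22: aromatic c, 3 neighbours → 0 H
Totals → C:15, H:12, O:7.

C15H12O7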